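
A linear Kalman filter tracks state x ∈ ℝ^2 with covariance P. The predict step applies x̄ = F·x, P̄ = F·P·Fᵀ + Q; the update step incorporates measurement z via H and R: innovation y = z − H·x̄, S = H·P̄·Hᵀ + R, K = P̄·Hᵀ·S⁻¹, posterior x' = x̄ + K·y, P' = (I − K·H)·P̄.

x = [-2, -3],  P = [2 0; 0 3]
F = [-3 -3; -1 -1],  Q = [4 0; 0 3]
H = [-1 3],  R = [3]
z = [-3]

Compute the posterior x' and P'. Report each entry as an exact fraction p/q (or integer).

x̄ = F·x = [15, 5]
P̄ = F·P·Fᵀ + Q = [49 15; 15 8]
y = z − H·x̄ = [-3]
S = H·P̄·Hᵀ + R = [34]
K = P̄·Hᵀ·S⁻¹ = [-2/17; 9/34]
x' = x̄ + K·y = [261/17, 143/34]
P' = (I − K·H)·P̄ = [825/17 273/17; 273/17 191/34]

x' = [261/17, 143/34]
P' = [825/17 273/17; 273/17 191/34]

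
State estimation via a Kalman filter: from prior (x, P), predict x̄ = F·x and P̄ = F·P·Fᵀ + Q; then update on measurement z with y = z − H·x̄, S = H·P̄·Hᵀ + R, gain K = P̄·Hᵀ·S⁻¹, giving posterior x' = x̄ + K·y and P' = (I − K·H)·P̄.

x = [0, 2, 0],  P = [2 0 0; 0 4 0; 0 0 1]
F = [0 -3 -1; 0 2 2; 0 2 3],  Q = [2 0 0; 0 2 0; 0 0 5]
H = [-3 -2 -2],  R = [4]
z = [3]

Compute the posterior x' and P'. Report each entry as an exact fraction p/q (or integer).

x̄ = F·x = [-6, 4, 4]
P̄ = F·P·Fᵀ + Q = [39 -26 -27; -26 22 22; -27 22 30]
y = z − H·x̄ = [1]
S = H·P̄·Hᵀ + R = [103]
K = P̄·Hᵀ·S⁻¹ = [-11/103; -10/103; -23/103]
x' = x̄ + K·y = [-629/103, 402/103, 389/103]
P' = (I − K·H)·P̄ = [3896/103 -2788/103 -3034/103; -2788/103 2166/103 2036/103; -3034/103 2036/103 2561/103]

x' = [-629/103, 402/103, 389/103]
P' = [3896/103 -2788/103 -3034/103; -2788/103 2166/103 2036/103; -3034/103 2036/103 2561/103]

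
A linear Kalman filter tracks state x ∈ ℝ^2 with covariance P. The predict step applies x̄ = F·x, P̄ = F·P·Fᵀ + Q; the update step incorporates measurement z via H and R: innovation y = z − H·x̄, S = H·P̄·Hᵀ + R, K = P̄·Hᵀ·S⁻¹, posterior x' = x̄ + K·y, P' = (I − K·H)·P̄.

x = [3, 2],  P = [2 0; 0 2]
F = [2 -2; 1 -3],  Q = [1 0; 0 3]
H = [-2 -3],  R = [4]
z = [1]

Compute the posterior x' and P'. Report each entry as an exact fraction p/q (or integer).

x' = [1270/471, -1009/471]
P' = [1283/471 -746/471; -746/471 632/471]

x̄ = F·x = [2, -3]
P̄ = F·P·Fᵀ + Q = [17 16; 16 23]
y = z − H·x̄ = [-4]
S = H·P̄·Hᵀ + R = [471]
K = P̄·Hᵀ·S⁻¹ = [-82/471; -101/471]
x' = x̄ + K·y = [1270/471, -1009/471]
P' = (I − K·H)·P̄ = [1283/471 -746/471; -746/471 632/471]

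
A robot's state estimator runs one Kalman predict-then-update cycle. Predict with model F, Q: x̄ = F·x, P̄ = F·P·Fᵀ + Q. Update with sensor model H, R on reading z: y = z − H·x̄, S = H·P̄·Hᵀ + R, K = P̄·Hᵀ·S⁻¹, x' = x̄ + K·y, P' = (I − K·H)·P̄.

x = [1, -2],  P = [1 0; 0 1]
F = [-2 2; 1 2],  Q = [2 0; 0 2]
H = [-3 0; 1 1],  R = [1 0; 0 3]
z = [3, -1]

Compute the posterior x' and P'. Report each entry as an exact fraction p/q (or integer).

x' = [-38/37, -45/74]
P' = [4/37 -5/74; -5/74 623/296]

x̄ = F·x = [-6, -3]
P̄ = F·P·Fᵀ + Q = [10 2; 2 7]
y = z − H·x̄ = [-15, 8]
S = H·P̄·Hᵀ + R = [91 -36; -36 24]
K = P̄·Hᵀ·S⁻¹ = [-12/37 1/74; 15/74 201/296]
x' = x̄ + K·y = [-38/37, -45/74]
P' = (I − K·H)·P̄ = [4/37 -5/74; -5/74 623/296]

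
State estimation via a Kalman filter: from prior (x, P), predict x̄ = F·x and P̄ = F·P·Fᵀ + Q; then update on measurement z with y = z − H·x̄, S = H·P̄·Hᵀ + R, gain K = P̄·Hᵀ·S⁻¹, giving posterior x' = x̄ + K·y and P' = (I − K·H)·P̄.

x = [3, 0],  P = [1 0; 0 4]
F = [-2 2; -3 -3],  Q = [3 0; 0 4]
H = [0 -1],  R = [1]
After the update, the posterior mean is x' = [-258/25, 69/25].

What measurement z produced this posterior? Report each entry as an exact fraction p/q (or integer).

z = [-3]

x̄ = F·x = [-6, -9]
P̄ = F·P·Fᵀ + Q = [23 -18; -18 49]
S = H·P̄·Hᵀ + R = [50]
K = P̄·Hᵀ·S⁻¹ = [9/25; -49/50]
x' − x̄ = [-108/25, 294/25] = K·y
y = (KᵀK)⁻¹·Kᵀ·(x' − x̄) = [-12]
z = y + H·x̄ = [-12] + [9] = [-3]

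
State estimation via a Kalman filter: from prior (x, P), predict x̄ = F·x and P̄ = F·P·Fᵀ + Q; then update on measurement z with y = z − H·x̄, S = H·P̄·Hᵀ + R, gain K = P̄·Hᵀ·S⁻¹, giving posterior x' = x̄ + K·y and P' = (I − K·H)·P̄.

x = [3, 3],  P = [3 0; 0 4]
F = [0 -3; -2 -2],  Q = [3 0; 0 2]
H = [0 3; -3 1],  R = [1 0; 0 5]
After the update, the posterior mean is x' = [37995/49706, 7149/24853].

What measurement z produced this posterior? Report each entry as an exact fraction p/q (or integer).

x̄ = F·x = [-9, -12]
P̄ = F·P·Fᵀ + Q = [39 24; 24 30]
S = H·P̄·Hᵀ + R = [271 -126; -126 242]
K = P̄·Hᵀ·S⁻¹ = [2853/24853 -16131/49706; 8244/24853 -21/24853]
x' − x̄ = [485349/49706, 305385/24853] = K·y
y = (KᵀK)⁻¹·Kᵀ·(x' − x̄) = [37, -17]
z = y + H·x̄ = [37, -17] + [-36, 15] = [1, -2]

z = [1, -2]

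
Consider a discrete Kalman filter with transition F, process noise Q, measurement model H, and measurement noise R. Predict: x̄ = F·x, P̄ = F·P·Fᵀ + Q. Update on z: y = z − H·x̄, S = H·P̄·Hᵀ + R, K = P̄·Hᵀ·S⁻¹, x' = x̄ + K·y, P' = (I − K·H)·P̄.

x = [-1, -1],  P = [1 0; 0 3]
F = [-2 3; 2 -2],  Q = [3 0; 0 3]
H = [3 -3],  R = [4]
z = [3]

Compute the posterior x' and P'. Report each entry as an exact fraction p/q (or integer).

x̄ = F·x = [-1, 0]
P̄ = F·P·Fᵀ + Q = [34 -22; -22 19]
y = z − H·x̄ = [6]
S = H·P̄·Hᵀ + R = [877]
K = P̄·Hᵀ·S⁻¹ = [168/877; -123/877]
x' = x̄ + K·y = [131/877, -738/877]
P' = (I − K·H)·P̄ = [1594/877 1370/877; 1370/877 1534/877]

x' = [131/877, -738/877]
P' = [1594/877 1370/877; 1370/877 1534/877]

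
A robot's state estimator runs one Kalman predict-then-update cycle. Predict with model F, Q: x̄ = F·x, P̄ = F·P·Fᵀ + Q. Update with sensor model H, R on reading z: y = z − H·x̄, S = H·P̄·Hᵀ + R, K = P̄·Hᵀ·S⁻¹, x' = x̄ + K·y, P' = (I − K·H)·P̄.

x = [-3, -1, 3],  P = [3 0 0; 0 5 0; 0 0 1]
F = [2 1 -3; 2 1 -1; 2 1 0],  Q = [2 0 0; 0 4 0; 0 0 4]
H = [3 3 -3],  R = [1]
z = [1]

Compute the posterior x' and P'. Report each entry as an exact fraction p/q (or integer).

x' = [-407/194, 235/194, -227/194]
P' = [2215/388 785/388 2969/388; 785/388 2911/388 3671/388; 2969/388 3671/388 6627/388]

x̄ = F·x = [-16, -10, -7]
P̄ = F·P·Fᵀ + Q = [28 20 17; 20 22 17; 17 17 21]
y = z − H·x̄ = [58]
S = H·P̄·Hᵀ + R = [388]
K = P̄·Hᵀ·S⁻¹ = [93/388; 75/388; 39/388]
x' = x̄ + K·y = [-407/194, 235/194, -227/194]
P' = (I − K·H)·P̄ = [2215/388 785/388 2969/388; 785/388 2911/388 3671/388; 2969/388 3671/388 6627/388]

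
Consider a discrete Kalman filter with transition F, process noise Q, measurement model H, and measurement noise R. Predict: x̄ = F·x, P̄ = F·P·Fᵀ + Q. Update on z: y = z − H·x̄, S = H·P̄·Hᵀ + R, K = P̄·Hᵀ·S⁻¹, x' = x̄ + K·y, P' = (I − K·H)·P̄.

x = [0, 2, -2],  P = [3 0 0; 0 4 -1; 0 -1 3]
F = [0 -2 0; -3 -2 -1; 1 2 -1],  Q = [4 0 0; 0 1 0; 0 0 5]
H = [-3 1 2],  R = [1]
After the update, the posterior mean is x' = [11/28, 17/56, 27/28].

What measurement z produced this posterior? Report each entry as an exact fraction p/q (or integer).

z = [1]

x̄ = F·x = [-4, -2, 6]
P̄ = F·P·Fᵀ + Q = [20 14 -18; 14 43 -22; -18 -22 31]
S = H·P̄·Hᵀ + R = [392]
K = P̄·Hᵀ·S⁻¹ = [-41/196; -43/392; 47/196]
x' − x̄ = [123/28, 129/56, -141/28] = K·y
y = (KᵀK)⁻¹·Kᵀ·(x' − x̄) = [-21]
z = y + H·x̄ = [-21] + [22] = [1]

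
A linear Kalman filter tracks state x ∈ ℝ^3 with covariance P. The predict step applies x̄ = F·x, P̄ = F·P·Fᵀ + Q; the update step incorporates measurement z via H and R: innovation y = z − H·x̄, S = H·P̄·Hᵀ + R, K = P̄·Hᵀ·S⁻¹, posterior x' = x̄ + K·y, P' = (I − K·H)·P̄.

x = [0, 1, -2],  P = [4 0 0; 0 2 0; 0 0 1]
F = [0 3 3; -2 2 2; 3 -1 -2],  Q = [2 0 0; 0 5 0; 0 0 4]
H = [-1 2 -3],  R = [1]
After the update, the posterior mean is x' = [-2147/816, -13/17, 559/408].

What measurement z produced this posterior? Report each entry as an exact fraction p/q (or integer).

x̄ = F·x = [-3, -2, 3]
P̄ = F·P·Fᵀ + Q = [29 18 -12; 18 33 -32; -12 -32 46]
S = H·P̄·Hᵀ + R = [816]
K = P̄·Hᵀ·S⁻¹ = [43/816; 3/17; -95/408]
x' − x̄ = [301/816, 21/17, -665/408] = K·y
y = (KᵀK)⁻¹·Kᵀ·(x' − x̄) = [7]
z = y + H·x̄ = [7] + [-10] = [-3]

z = [-3]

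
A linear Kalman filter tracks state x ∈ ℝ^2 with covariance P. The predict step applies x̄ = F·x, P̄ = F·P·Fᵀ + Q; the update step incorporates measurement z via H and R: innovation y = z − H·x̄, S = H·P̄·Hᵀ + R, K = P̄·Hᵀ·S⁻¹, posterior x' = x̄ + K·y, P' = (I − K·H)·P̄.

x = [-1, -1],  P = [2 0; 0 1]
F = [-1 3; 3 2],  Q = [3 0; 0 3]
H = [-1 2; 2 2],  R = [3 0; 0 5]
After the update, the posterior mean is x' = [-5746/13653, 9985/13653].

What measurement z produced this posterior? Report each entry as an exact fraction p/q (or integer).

z = [2, 1]

x̄ = F·x = [-2, -5]
P̄ = F·P·Fᵀ + Q = [14 0; 0 25]
S = H·P̄·Hᵀ + R = [117 72; 72 161]
K = P̄·Hᵀ·S⁻¹ = [-4270/13653 476/1517; 4450/13653 250/1517]
x' − x̄ = [21560/13653, 78250/13653] = K·y
y = (KᵀK)⁻¹·Kᵀ·(x' − x̄) = [10, 15]
z = y + H·x̄ = [10, 15] + [-8, -14] = [2, 1]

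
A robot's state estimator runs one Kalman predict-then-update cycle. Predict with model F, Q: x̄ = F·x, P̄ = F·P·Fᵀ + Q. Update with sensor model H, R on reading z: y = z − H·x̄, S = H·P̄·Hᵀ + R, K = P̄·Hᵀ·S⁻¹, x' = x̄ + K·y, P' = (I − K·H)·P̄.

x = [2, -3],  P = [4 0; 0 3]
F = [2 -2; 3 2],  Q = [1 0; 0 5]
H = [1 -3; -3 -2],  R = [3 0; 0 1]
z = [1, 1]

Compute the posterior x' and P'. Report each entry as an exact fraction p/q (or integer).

x' = [-901/56947, -73175/170841]
P' = [9780/56947 -6953/56947; -6953/56947 39163/170841]

x̄ = F·x = [10, 0]
P̄ = F·P·Fᵀ + Q = [29 12; 12 53]
y = z − H·x̄ = [-9, 31]
S = H·P̄·Hᵀ + R = [437 315; 315 618]
K = P̄·Hᵀ·S⁻¹ = [10213/56947 -15434/56947; -15372/56947 -15749/170841]
x' = x̄ + K·y = [-901/56947, -73175/170841]
P' = (I − K·H)·P̄ = [9780/56947 -6953/56947; -6953/56947 39163/170841]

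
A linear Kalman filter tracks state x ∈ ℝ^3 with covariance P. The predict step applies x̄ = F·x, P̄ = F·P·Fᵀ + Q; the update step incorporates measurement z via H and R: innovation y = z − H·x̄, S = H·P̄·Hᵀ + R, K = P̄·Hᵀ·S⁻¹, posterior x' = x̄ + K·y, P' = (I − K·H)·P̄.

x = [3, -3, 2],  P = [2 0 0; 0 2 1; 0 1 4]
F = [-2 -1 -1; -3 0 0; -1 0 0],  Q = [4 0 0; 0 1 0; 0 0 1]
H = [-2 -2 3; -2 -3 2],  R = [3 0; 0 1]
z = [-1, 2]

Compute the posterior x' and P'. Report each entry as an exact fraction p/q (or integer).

x̄ = F·x = [-5, -9, -3]
P̄ = F·P·Fᵀ + Q = [20 12 4; 12 19 6; 4 6 3]
y = z − H·x̄ = [-20, -29]
S = H·P̄·Hᵀ + R = [162 214; 214 304]
K = P̄·Hᵀ·S⁻¹ = [-314/863 28/863; 695/1726 -881/1726; 234/863 -443/1726]
x' = x̄ + K·y = [1153/863, -3885/1726, -1691/1726]
P' = (I − K·H)·P̄ = [2836/863 -1528/863 558/863; -1528/863 2585/1726 381/1726; 558/863 381/1726 733/863]

x' = [1153/863, -3885/1726, -1691/1726]
P' = [2836/863 -1528/863 558/863; -1528/863 2585/1726 381/1726; 558/863 381/1726 733/863]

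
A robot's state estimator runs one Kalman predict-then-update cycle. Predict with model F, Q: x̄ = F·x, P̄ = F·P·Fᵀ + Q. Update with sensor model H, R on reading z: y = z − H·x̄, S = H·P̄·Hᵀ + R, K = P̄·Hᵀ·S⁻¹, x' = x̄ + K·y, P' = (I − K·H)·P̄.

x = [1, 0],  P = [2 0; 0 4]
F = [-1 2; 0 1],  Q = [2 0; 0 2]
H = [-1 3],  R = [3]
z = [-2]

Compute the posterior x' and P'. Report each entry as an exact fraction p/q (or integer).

x' = [-41/29, -30/29]
P' = [564/29 192/29; 192/29 74/29]

x̄ = F·x = [-1, 0]
P̄ = F·P·Fᵀ + Q = [20 8; 8 6]
y = z − H·x̄ = [-3]
S = H·P̄·Hᵀ + R = [29]
K = P̄·Hᵀ·S⁻¹ = [4/29; 10/29]
x' = x̄ + K·y = [-41/29, -30/29]
P' = (I − K·H)·P̄ = [564/29 192/29; 192/29 74/29]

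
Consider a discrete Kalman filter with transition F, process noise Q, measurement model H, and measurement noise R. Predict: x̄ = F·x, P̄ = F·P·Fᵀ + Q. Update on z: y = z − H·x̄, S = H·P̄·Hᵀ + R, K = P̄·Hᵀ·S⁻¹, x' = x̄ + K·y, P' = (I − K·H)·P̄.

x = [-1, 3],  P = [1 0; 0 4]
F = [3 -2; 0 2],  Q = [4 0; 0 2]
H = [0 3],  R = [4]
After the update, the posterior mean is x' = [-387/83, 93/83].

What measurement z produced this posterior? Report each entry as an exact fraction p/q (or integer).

x̄ = F·x = [-9, 6]
P̄ = F·P·Fᵀ + Q = [29 -16; -16 18]
S = H·P̄·Hᵀ + R = [166]
K = P̄·Hᵀ·S⁻¹ = [-24/83; 27/83]
x' − x̄ = [360/83, -405/83] = K·y
y = (KᵀK)⁻¹·Kᵀ·(x' − x̄) = [-15]
z = y + H·x̄ = [-15] + [18] = [3]

z = [3]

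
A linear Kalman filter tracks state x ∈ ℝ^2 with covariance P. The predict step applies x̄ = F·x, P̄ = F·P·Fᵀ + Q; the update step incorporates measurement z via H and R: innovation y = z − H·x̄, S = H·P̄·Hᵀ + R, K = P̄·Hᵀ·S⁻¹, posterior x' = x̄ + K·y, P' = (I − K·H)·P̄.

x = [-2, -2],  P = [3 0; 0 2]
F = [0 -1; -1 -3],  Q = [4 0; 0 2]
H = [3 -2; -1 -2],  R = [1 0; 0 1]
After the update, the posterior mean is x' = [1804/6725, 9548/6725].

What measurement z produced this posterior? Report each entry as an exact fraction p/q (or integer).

z = [-2, -3]

x̄ = F·x = [2, 8]
P̄ = F·P·Fᵀ + Q = [6 6; 6 23]
S = H·P̄·Hᵀ + R = [75 50; 50 123]
K = P̄·Hᵀ·S⁻¹ = [1638/6725 -66/269; -844/6725 -100/269]
x' − x̄ = [-11646/6725, -44252/6725] = K·y
y = (KᵀK)⁻¹·Kᵀ·(x' − x̄) = [8, 15]
z = y + H·x̄ = [8, 15] + [-10, -18] = [-2, -3]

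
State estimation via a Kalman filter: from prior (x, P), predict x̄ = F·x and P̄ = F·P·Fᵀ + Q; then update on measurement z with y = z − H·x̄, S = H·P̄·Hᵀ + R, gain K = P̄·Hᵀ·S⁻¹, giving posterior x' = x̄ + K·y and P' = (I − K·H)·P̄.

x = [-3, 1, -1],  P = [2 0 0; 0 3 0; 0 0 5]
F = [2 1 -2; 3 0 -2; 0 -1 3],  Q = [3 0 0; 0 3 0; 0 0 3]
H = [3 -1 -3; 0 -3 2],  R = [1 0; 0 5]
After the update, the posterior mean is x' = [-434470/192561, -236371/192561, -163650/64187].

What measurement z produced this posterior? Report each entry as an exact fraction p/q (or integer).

x̄ = F·x = [-3, -7, -4]
P̄ = F·P·Fᵀ + Q = [34 32 -33; 32 41 -30; -33 -30 51]
S = H·P̄·Hᵀ + R = [1029 -879; -879 938]
K = P̄·Hᵀ·S⁻¹ = [16124/192561 -6049/64187; -24847/192561 -20284/64187; -13156/64187 810/64187]
x' − x̄ = [143213/192561, 1111556/192561, 93098/64187] = K·y
y = (KᵀK)⁻¹·Kᵀ·(x' − x̄) = [-8, -15]
z = y + H·x̄ = [-8, -15] + [10, 13] = [2, -2]

z = [2, -2]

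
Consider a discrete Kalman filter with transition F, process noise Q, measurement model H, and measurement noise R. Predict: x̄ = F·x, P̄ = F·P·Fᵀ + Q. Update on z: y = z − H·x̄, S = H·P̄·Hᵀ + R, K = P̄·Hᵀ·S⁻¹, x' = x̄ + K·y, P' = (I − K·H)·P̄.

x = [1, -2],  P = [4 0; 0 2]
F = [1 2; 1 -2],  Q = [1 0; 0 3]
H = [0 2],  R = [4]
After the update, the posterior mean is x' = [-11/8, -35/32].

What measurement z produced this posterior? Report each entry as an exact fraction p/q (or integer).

x̄ = F·x = [-3, 5]
P̄ = F·P·Fᵀ + Q = [13 -4; -4 15]
S = H·P̄·Hᵀ + R = [64]
K = P̄·Hᵀ·S⁻¹ = [-1/8; 15/32]
x' − x̄ = [13/8, -195/32] = K·y
y = (KᵀK)⁻¹·Kᵀ·(x' − x̄) = [-13]
z = y + H·x̄ = [-13] + [10] = [-3]

z = [-3]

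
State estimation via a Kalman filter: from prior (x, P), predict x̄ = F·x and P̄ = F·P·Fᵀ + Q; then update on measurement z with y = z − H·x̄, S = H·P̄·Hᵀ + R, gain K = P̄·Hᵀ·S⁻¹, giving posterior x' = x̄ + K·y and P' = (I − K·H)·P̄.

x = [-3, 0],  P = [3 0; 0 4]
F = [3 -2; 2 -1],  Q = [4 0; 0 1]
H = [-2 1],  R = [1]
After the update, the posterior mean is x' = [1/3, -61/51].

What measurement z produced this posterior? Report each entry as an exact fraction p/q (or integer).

z = [-2]

x̄ = F·x = [-9, -6]
P̄ = F·P·Fᵀ + Q = [47 26; 26 17]
S = H·P̄·Hᵀ + R = [102]
K = P̄·Hᵀ·S⁻¹ = [-2/3; -35/102]
x' − x̄ = [28/3, 245/51] = K·y
y = (KᵀK)⁻¹·Kᵀ·(x' − x̄) = [-14]
z = y + H·x̄ = [-14] + [12] = [-2]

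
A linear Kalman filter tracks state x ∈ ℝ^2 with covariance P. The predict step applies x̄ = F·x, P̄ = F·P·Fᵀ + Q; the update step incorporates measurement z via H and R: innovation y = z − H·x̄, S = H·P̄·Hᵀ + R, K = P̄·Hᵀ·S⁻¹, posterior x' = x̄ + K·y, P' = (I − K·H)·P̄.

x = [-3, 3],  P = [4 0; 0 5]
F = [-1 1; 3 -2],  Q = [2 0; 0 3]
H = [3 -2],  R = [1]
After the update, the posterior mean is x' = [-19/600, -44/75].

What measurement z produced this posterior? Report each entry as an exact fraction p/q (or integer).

x̄ = F·x = [6, -15]
P̄ = F·P·Fᵀ + Q = [11 -22; -22 59]
S = H·P̄·Hᵀ + R = [600]
K = P̄·Hᵀ·S⁻¹ = [77/600; -23/75]
x' − x̄ = [-3619/600, 1081/75] = K·y
y = (KᵀK)⁻¹·Kᵀ·(x' − x̄) = [-47]
z = y + H·x̄ = [-47] + [48] = [1]

z = [1]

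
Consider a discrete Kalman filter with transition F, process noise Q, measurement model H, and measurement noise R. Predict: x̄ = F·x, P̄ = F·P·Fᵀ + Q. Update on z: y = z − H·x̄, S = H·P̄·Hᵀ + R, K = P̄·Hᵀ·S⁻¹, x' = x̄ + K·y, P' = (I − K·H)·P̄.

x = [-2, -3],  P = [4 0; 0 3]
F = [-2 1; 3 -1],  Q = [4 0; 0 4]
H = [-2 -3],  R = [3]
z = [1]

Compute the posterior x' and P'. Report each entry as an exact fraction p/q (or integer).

x' = [-26/79, -12/79]
P' = [2409/158 -1641/158; -1641/158 1169/158]

x̄ = F·x = [1, -3]
P̄ = F·P·Fᵀ + Q = [23 -27; -27 43]
y = z − H·x̄ = [-6]
S = H·P̄·Hᵀ + R = [158]
K = P̄·Hᵀ·S⁻¹ = [35/158; -75/158]
x' = x̄ + K·y = [-26/79, -12/79]
P' = (I − K·H)·P̄ = [2409/158 -1641/158; -1641/158 1169/158]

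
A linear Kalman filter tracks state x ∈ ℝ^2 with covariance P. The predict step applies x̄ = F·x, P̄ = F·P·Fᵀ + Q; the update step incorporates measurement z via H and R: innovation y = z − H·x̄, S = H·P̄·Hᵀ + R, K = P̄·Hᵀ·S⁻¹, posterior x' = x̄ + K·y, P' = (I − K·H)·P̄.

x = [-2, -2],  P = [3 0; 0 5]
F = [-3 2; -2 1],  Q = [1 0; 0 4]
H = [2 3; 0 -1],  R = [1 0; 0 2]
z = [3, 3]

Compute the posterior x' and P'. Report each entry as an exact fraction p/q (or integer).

x̄ = F·x = [2, 2]
P̄ = F·P·Fᵀ + Q = [48 28; 28 21]
y = z − H·x̄ = [-7, 5]
S = H·P̄·Hᵀ + R = [718 -119; -119 23]
K = P̄·Hᵀ·S⁻¹ = [808/2353 1316/2353; 238/2353 -917/2353]
x' = x̄ + K·y = [5630/2353, -1545/2353]
P' = (I − K·H)·P̄ = [4352/2353 -2632/2353; -2632/2353 1834/2353]

x' = [5630/2353, -1545/2353]
P' = [4352/2353 -2632/2353; -2632/2353 1834/2353]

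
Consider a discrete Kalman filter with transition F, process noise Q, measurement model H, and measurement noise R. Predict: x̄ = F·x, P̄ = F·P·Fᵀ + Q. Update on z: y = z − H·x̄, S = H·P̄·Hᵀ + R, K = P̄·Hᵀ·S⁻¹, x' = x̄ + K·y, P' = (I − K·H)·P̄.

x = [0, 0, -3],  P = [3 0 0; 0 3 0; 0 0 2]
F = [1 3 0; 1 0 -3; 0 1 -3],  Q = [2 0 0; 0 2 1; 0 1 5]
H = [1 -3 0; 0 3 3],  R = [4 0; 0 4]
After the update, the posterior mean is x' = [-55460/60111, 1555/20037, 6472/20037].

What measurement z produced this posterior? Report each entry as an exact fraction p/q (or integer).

x̄ = F·x = [0, 9, 9]
P̄ = F·P·Fᵀ + Q = [32 3 9; 3 23 19; 9 19 26]
S = H·P̄·Hᵀ + R = [225 -342; -342 787]
K = P̄·Hᵀ·S⁻¹ = [30413/60111 1774/6679; -2950/20037 642/6679; 2798/20037 1551/6679]
x' − x̄ = [-55460/60111, -178778/20037, -173861/20037] = K·y
y = (KᵀK)⁻¹·Kᵀ·(x' − x̄) = [26, -53]
z = y + H·x̄ = [26, -53] + [-27, 54] = [-1, 1]

z = [-1, 1]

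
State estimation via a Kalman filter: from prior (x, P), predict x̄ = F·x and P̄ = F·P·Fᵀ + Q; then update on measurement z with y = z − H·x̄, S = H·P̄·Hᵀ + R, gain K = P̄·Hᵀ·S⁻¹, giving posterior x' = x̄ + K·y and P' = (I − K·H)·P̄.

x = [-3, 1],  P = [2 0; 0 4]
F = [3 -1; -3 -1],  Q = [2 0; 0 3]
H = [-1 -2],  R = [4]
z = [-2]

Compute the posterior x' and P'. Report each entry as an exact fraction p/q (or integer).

x' = [-88/9, 6]
P' = [214/9 -12; -12 7]

x̄ = F·x = [-10, 8]
P̄ = F·P·Fᵀ + Q = [24 -14; -14 25]
y = z − H·x̄ = [4]
S = H·P̄·Hᵀ + R = [72]
K = P̄·Hᵀ·S⁻¹ = [1/18; -1/2]
x' = x̄ + K·y = [-88/9, 6]
P' = (I − K·H)·P̄ = [214/9 -12; -12 7]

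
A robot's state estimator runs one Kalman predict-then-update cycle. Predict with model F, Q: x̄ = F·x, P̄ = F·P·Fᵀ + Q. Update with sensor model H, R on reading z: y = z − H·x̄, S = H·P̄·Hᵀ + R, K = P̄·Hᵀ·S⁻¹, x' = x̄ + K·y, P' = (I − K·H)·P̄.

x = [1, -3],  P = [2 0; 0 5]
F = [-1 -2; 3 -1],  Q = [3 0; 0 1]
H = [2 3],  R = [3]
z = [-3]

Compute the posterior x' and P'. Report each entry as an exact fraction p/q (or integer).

x' = [-87/367, -278/367]
P' = [5331/367 -3492/367; -3492/367 2408/367]

x̄ = F·x = [5, 6]
P̄ = F·P·Fᵀ + Q = [25 4; 4 24]
y = z − H·x̄ = [-31]
S = H·P̄·Hᵀ + R = [367]
K = P̄·Hᵀ·S⁻¹ = [62/367; 80/367]
x' = x̄ + K·y = [-87/367, -278/367]
P' = (I − K·H)·P̄ = [5331/367 -3492/367; -3492/367 2408/367]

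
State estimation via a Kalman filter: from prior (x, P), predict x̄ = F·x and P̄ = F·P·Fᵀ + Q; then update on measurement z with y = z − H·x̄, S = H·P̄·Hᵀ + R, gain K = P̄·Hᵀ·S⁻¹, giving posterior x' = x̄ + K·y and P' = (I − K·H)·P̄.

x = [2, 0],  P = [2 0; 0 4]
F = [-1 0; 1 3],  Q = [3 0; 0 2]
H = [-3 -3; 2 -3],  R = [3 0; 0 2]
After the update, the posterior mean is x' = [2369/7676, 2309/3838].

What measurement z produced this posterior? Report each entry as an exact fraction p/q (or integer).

x̄ = F·x = [-2, 2]
P̄ = F·P·Fᵀ + Q = [5 -2; -2 40]
S = H·P̄·Hᵀ + R = [372 324; 324 406]
K = P̄·Hᵀ·S⁻¹ = [-1473/7676 739/3838; -509/3838 -383/1919]
x' − x̄ = [17721/7676, -5367/3838] = K·y
y = (KᵀK)⁻¹·Kᵀ·(x' − x̄) = [-3, 9]
z = y + H·x̄ = [-3, 9] + [0, -10] = [-3, -1]

z = [-3, -1]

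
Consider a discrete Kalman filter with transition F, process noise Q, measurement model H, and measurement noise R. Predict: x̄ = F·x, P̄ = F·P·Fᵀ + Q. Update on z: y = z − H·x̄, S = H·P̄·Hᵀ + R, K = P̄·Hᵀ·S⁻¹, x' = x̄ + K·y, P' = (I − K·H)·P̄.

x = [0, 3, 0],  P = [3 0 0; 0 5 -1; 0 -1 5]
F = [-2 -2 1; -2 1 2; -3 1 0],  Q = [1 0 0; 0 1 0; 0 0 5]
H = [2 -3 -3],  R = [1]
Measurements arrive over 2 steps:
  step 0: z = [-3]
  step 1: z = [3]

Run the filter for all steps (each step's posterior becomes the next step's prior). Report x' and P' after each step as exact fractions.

step 0: x' = [-2523/461, -879/922, -777/461], P' = [19200/461 8130/461 4667/461; 8130/461 13123/922 -1119/461; 4667/461 -1119/461 4257/461]
step 1: x' = [-428133/157169, 593877/1571690, -1001073/314338], P' = [30598723/157169 11201224/157169 9213433/157169; 11201224/157169 42980717/1571690 6352763/314338; 9213433/157169 6352763/314338 5973457/314338]

step 0: x̄ = F·x = [-6, 3, 3]
step 0: P̄ = F·P·Fᵀ + Q = [42 15 7; 15 34 21; 7 21 37]
step 0: y = z − H·x̄ = [27]
step 0: S = H·P̄·Hᵀ + R = [922]
step 0: K = P̄·Hᵀ·S⁻¹ = [9/461; -135/922; -80/461]
step 0: x' = x̄ + K·y = [-2523/461, -879/922, -777/461]
step 0: P' = (I − K·H)·P̄ = [19200/461 8130/461 4667/461; 8130/461 13123/922 -1119/461; 4667/461 -1119/461 4257/461]
step 1: x̄ = F·x = [5148/461, 6105/922, 14259/922]
step 1: P̄ = F·P·Fᵀ + Q = [158612/461 63806/461 119477/461; 63806/461 53037/922 101743/922; 119477/461 101743/922 265773/922]
step 1: y = z − H·x̄ = [21633/461]
step 1: S = H·P̄·Hᵀ + R = [785845/461]
step 1: K = P̄·Hᵀ·S⁻¹ = [-46525/157169; -104558/785845; -62464/157169]
step 1: x' = x̄ + K·y = [-428133/157169, 593877/1571690, -1001073/314338]
step 1: P' = (I − K·H)·P̄ = [30598723/157169 11201224/157169 9213433/157169; 11201224/157169 42980717/1571690 6352763/314338; 9213433/157169 6352763/314338 5973457/314338]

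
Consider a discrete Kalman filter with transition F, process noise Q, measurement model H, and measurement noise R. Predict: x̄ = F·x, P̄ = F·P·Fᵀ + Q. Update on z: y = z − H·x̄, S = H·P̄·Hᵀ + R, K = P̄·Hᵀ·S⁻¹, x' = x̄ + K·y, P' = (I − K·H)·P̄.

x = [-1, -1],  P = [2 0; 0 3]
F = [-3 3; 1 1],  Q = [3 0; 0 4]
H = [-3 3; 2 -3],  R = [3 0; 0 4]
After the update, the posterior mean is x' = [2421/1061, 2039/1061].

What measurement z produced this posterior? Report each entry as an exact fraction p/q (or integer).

x̄ = F·x = [0, -2]
P̄ = F·P·Fᵀ + Q = [48 3; 3 9]
S = H·P̄·Hᵀ + R = [462 -324; -324 241]
K = P̄·Hᵀ·S⁻¹ = [-1449/2122 -591/1061; -411/1061 -645/1061]
x' − x̄ = [2421/1061, 4161/1061] = K·y
y = (KᵀK)⁻¹·Kᵀ·(x' − x̄) = [4, -9]
z = y + H·x̄ = [4, -9] + [-6, 6] = [-2, -3]

z = [-2, -3]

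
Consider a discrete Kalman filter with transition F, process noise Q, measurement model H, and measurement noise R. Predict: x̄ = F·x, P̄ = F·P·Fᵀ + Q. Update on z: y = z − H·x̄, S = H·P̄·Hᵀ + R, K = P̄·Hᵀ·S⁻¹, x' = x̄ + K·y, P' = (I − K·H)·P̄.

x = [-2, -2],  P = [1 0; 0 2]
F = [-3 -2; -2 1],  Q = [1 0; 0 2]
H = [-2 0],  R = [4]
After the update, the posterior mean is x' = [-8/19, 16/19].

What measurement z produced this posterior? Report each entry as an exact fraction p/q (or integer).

x̄ = F·x = [10, 2]
P̄ = F·P·Fᵀ + Q = [18 2; 2 8]
S = H·P̄·Hᵀ + R = [76]
K = P̄·Hᵀ·S⁻¹ = [-9/19; -1/19]
x' − x̄ = [-198/19, -22/19] = K·y
y = (KᵀK)⁻¹·Kᵀ·(x' − x̄) = [22]
z = y + H·x̄ = [22] + [-20] = [2]

z = [2]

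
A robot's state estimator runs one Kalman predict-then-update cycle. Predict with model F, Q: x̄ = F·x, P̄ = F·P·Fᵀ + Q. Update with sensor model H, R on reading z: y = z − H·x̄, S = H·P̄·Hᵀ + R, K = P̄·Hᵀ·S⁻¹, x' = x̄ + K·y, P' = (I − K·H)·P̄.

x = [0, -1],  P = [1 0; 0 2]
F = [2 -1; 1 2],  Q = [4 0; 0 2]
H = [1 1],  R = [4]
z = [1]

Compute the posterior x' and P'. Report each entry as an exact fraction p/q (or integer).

x̄ = F·x = [1, -2]
P̄ = F·P·Fᵀ + Q = [10 -2; -2 11]
y = z − H·x̄ = [2]
S = H·P̄·Hᵀ + R = [21]
K = P̄·Hᵀ·S⁻¹ = [8/21; 3/7]
x' = x̄ + K·y = [37/21, -8/7]
P' = (I − K·H)·P̄ = [146/21 -38/7; -38/7 50/7]

x' = [37/21, -8/7]
P' = [146/21 -38/7; -38/7 50/7]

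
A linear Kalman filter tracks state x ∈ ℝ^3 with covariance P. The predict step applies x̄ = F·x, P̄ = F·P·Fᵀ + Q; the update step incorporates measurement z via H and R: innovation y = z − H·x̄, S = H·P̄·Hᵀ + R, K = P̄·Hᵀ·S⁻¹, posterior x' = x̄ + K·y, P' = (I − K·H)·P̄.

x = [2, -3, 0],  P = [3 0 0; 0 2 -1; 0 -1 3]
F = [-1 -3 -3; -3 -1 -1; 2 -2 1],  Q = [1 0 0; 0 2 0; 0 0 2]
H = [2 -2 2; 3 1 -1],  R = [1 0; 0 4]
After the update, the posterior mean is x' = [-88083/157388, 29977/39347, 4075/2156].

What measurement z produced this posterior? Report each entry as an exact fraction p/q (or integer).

x̄ = F·x = [7, -3, 10]
P̄ = F·P·Fᵀ + Q = [31 18 -6; 18 32 -18; -6 -18 29]
S = H·P̄·Hᵀ + R = [321 -104; -104 524]
K = P̄·Hᵀ·S⁻¹ = [4876/39347 39013/157388; -5680/39347 6682/39347; 124/539 -169/2156]
x' − x̄ = [-1189799/157388, 148018/39347, -17485/2156] = K·y
y = (KᵀK)⁻¹·Kᵀ·(x' − x̄) = [-39, -11]
z = y + H·x̄ = [-39, -11] + [40, 8] = [1, -3]

z = [1, -3]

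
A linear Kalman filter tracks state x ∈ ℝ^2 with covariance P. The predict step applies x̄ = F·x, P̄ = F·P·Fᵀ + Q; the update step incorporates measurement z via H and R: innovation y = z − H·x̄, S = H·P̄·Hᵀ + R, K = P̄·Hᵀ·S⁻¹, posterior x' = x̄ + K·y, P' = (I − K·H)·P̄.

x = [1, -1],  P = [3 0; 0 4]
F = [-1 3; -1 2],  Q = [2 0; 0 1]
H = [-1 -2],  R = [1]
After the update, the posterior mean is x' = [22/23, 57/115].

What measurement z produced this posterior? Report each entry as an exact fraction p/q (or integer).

z = [-2]

x̄ = F·x = [-4, -3]
P̄ = F·P·Fᵀ + Q = [41 27; 27 20]
S = H·P̄·Hᵀ + R = [230]
K = P̄·Hᵀ·S⁻¹ = [-19/46; -67/230]
x' − x̄ = [114/23, 402/115] = K·y
y = (KᵀK)⁻¹·Kᵀ·(x' − x̄) = [-12]
z = y + H·x̄ = [-12] + [10] = [-2]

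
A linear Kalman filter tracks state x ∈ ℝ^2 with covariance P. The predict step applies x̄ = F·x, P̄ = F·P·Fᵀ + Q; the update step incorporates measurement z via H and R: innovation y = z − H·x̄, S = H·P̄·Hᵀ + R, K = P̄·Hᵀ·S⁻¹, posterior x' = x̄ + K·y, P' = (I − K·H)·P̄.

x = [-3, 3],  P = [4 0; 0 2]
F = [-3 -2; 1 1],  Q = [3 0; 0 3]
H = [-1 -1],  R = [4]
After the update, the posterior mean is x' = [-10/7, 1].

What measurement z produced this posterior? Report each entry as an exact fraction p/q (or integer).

x̄ = F·x = [3, 0]
P̄ = F·P·Fᵀ + Q = [47 -16; -16 9]
S = H·P̄·Hᵀ + R = [28]
K = P̄·Hᵀ·S⁻¹ = [-31/28; 1/4]
x' − x̄ = [-31/7, 1] = K·y
y = (KᵀK)⁻¹·Kᵀ·(x' − x̄) = [4]
z = y + H·x̄ = [4] + [-3] = [1]

z = [1]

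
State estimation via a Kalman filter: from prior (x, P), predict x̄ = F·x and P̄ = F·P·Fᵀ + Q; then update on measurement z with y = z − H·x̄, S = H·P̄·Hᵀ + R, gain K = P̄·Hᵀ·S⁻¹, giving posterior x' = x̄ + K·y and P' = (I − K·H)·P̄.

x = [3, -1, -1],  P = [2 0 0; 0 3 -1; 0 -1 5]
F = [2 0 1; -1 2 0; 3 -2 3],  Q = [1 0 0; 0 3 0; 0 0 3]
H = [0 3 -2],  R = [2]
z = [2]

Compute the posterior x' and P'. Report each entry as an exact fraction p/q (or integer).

x̄ = F·x = [5, -5, 8]
P̄ = F·P·Fᵀ + Q = [14 -6 29; -6 17 -24; 29 -24 90]
y = z − H·x̄ = [33]
S = H·P̄·Hᵀ + R = [803]
K = P̄·Hᵀ·S⁻¹ = [-76/803; 9/73; -252/803]
x' = x̄ + K·y = [137/73, -68/73, -172/73]
P' = (I − K·H)·P̄ = [5466/803 246/73 4135/803; 246/73 350/73 516/73; 4135/803 516/73 8766/803]

x' = [137/73, -68/73, -172/73]
P' = [5466/803 246/73 4135/803; 246/73 350/73 516/73; 4135/803 516/73 8766/803]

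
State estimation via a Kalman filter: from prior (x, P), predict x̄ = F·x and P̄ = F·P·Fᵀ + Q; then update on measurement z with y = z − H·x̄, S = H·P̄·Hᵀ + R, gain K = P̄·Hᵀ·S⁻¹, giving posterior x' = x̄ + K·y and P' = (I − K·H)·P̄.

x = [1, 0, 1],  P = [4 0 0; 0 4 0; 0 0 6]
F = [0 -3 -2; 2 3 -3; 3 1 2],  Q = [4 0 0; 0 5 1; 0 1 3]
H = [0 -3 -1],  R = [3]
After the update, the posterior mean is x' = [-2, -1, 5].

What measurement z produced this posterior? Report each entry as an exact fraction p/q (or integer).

z = [-2]

x̄ = F·x = [-2, -1, 5]
P̄ = F·P·Fᵀ + Q = [64 0 -36; 0 111 1; -36 1 67]
S = H·P̄·Hᵀ + R = [1075]
K = P̄·Hᵀ·S⁻¹ = [36/1075; -334/1075; -14/215]
x' − x̄ = [0, 0, 0] = K·y
y = (KᵀK)⁻¹·Kᵀ·(x' − x̄) = [0]
z = y + H·x̄ = [0] + [-2] = [-2]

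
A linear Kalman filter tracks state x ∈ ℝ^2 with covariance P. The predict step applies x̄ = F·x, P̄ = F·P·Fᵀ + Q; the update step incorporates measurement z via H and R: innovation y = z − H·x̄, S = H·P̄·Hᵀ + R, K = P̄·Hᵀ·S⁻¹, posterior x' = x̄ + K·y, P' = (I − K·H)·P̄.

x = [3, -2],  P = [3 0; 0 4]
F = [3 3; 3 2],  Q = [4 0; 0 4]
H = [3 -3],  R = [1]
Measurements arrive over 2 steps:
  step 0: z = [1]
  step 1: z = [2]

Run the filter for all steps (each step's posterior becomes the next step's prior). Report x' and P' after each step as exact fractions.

step 0: x' = [663/109, 629/109], P' = [4999/109 4983/109; 4983/109 4979/109]
step 1: x' = [241773/26384, 447811/52768], P' = [2797795/13192 5580429/26384; 5580429/26384 11136387/52768]

step 0: x̄ = F·x = [3, 5]
step 0: P̄ = F·P·Fᵀ + Q = [67 51; 51 47]
step 0: y = z − H·x̄ = [7]
step 0: S = H·P̄·Hᵀ + R = [109]
step 0: K = P̄·Hᵀ·S⁻¹ = [48/109; 12/109]
step 0: x' = x̄ + K·y = [663/109, 629/109]
step 0: P' = (I − K·H)·P̄ = [4999/109 4983/109; 4983/109 4979/109]
step 1: x̄ = F·x = [3876/109, 3247/109]
step 1: P̄ = F·P·Fᵀ + Q = [179932/109 149610/109; 149610/109 125139/109]
step 1: y = z − H·x̄ = [-1669/109]
step 1: S = H·P̄·Hᵀ + R = [52768/109]
step 1: K = P̄·Hᵀ·S⁻¹ = [45483/26384; 73413/52768]
step 1: x' = x̄ + K·y = [241773/26384, 447811/52768]
step 1: P' = (I − K·H)·P̄ = [2797795/13192 5580429/26384; 5580429/26384 11136387/52768]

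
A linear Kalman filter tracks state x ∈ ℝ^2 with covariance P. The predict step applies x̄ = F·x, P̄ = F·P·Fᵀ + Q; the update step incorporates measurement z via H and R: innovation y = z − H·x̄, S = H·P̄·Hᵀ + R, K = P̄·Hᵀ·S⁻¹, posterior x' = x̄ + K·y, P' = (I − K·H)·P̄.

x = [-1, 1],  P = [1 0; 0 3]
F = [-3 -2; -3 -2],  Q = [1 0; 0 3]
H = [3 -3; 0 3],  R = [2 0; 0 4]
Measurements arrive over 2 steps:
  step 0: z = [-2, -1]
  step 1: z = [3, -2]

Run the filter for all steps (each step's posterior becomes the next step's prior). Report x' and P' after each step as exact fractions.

step 0: x̄ = F·x = [1, 1]
step 0: P̄ = F·P·Fᵀ + Q = [22 21; 21 24]
step 0: y = z − H·x̄ = [-2, -4]
step 0: S = H·P̄·Hᵀ + R = [38 -27; -27 220]
step 0: K = P̄·Hᵀ·S⁻¹ = [2361/7631 2475/7631; -36/7631 2493/7631]
step 0: x' = x̄ + K·y = [-6991/7631, -2269/7631]
step 0: P' = (I − K·H)·P̄ = [4874/7631 3300/7631; 3300/7631 3324/7631]
step 1: x̄ = F·x = [25511/7631, 25511/7631]
step 1: P̄ = F·P·Fᵀ + Q = [104393/7631 96762/7631; 96762/7631 119655/7631]
step 1: y = z − H·x̄ = [3, -91795/7631]
step 1: S = H·P̄·Hᵀ + R = [38 -27; -27 1107419/7631]
step 1: K = P̄·Hᵀ·S⁻¹ = [11159979/36518923 11648979/36518923; -274716/36518923 11786337/36518923]
step 1: x' = x̄ + K·y = [15437245/36518923, -20519150/36518923]
step 1: P' = (I − K·H)·P̄ = [22971958/36518923 15531972/36518923; 15531972/36518923 15715116/36518923]

step 0: x' = [-6991/7631, -2269/7631], P' = [4874/7631 3300/7631; 3300/7631 3324/7631]
step 1: x' = [15437245/36518923, -20519150/36518923], P' = [22971958/36518923 15531972/36518923; 15531972/36518923 15715116/36518923]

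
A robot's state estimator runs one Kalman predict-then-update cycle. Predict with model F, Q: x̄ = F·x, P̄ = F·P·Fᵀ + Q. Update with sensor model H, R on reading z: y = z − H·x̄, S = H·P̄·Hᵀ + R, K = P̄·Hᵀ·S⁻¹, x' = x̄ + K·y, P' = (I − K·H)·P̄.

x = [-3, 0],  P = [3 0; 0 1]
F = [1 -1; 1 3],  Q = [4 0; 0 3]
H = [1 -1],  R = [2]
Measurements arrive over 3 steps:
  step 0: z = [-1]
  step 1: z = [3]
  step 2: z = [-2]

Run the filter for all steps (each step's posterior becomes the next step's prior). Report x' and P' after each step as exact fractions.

step 0: x' = [-83/25, -12/5], P' = [136/25 24/5; 24/5 6]
step 1: x' = [-1289/875, -4024/875], P' = [13394/2625 4318/875; 4318/875 5888/875]
step 2: x' = [119615/102083, 288089/102083], P' = [1497890/306249 1439210/306249; 1439210/306249 1982528/306249]

step 0: x̄ = F·x = [-3, -3]
step 0: P̄ = F·P·Fᵀ + Q = [8 0; 0 15]
step 0: y = z − H·x̄ = [-1]
step 0: S = H·P̄·Hᵀ + R = [25]
step 0: K = P̄·Hᵀ·S⁻¹ = [8/25; -3/5]
step 0: x' = x̄ + K·y = [-83/25, -12/5]
step 0: P' = (I − K·H)·P̄ = [136/25 24/5; 24/5 6]
step 1: x̄ = F·x = [-23/25, -263/25]
step 1: P̄ = F·P·Fᵀ + Q = [146/25 -74/25; -74/25 2281/25]
step 1: y = z − H·x̄ = [-33/5]
step 1: S = H·P̄·Hᵀ + R = [105]
step 1: K = P̄·Hᵀ·S⁻¹ = [44/525; -157/175]
step 1: x' = x̄ + K·y = [-1289/875, -4024/875]
step 1: P' = (I − K·H)·P̄ = [13394/2625 4318/875; 4318/875 5888/875]
step 2: x̄ = F·x = [547/175, -13361/875]
step 2: P̄ = F·P·Fᵀ + Q = [626/105 -2738/525; -2738/525 257969/2625]
step 2: y = z − H·x̄ = [-17846/875]
step 2: S = H·P̄·Hᵀ + R = [102083/875]
step 2: K = P̄·Hᵀ·S⁻¹ = [9780/102083; -90553/102083]
step 2: x' = x̄ + K·y = [119615/102083, 288089/102083]
step 2: P' = (I − K·H)·P̄ = [1497890/306249 1439210/306249; 1439210/306249 1982528/306249]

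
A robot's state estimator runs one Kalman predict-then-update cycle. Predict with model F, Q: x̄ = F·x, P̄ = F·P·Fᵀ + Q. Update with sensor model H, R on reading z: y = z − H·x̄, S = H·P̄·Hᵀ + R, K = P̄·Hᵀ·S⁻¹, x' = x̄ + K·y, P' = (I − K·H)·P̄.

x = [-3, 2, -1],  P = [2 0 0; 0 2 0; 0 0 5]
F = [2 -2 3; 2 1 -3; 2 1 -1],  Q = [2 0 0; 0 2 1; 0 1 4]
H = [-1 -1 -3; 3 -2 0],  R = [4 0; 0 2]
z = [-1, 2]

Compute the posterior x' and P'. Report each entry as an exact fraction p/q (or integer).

x̄ = F·x = [-13, -1, -3]
P̄ = F·P·Fᵀ + Q = [63 -41 -11; -41 57 26; -11 26 19]
y = z − H·x̄ = [-24, 39]
S = H·P̄·Hᵀ + R = [303 221; 221 1289]
K = P̄·Hᵀ·S⁻¹ = [-22856/170863 39841/170863; -31/154 -23/154; -74023/341726 -9843/341726]
x' = x̄ + K·y = [-118876/170863, -307/154, 367497/341726]
P' = (I − K·H)·P̄ = [218874/170863 130/77 -138640/170863; 130/77 59/22 -183/154; -138640/170863 -183/154 326483/341726]

x' = [-118876/170863, -307/154, 367497/341726]
P' = [218874/170863 130/77 -138640/170863; 130/77 59/22 -183/154; -138640/170863 -183/154 326483/341726]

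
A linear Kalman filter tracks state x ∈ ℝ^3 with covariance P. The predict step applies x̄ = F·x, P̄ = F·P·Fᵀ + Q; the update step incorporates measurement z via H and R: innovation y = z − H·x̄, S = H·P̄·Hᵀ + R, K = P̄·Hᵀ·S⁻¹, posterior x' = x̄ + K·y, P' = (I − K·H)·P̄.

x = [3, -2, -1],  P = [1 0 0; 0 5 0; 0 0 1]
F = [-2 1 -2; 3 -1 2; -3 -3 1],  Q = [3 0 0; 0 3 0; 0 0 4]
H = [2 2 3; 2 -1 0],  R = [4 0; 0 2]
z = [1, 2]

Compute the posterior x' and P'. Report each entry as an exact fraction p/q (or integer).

x̄ = F·x = [-6, 9, -4]
P̄ = F·P·Fᵀ + Q = [16 -15 -11; -15 21 8; -11 8 59]
y = z − H·x̄ = [7, 23]
S = H·P̄·Hᵀ + R = [527 -98; -98 147]
K = P̄·Hᵀ·S⁻¹ = [1/1385 21731/67865; 6/1385 -23349/67865; 453/1385 948/67865]
x' = x̄ + K·y = [92966/67865, 75816/67865, -94277/67865]
P' = (I − K·H)·P̄ = [66002/67865 88542/67865 -102964/67865; 88542/67865 223782/67865 -207824/67865; -102964/67865 -207824/67865 236788/67865]

x' = [92966/67865, 75816/67865, -94277/67865]
P' = [66002/67865 88542/67865 -102964/67865; 88542/67865 223782/67865 -207824/67865; -102964/67865 -207824/67865 236788/67865]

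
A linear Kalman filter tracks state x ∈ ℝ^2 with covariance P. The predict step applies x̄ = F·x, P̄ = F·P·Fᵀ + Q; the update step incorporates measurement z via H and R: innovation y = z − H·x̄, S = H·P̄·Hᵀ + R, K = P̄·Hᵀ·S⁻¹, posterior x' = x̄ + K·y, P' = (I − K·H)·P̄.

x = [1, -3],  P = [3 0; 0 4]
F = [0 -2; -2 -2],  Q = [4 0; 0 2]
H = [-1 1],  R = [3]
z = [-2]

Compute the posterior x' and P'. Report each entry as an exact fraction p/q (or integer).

x̄ = F·x = [6, 4]
P̄ = F·P·Fᵀ + Q = [20 16; 16 30]
y = z − H·x̄ = [0]
S = H·P̄·Hᵀ + R = [21]
K = P̄·Hᵀ·S⁻¹ = [-4/21; 2/3]
x' = x̄ + K·y = [6, 4]
P' = (I − K·H)·P̄ = [404/21 56/3; 56/3 62/3]

x' = [6, 4]
P' = [404/21 56/3; 56/3 62/3]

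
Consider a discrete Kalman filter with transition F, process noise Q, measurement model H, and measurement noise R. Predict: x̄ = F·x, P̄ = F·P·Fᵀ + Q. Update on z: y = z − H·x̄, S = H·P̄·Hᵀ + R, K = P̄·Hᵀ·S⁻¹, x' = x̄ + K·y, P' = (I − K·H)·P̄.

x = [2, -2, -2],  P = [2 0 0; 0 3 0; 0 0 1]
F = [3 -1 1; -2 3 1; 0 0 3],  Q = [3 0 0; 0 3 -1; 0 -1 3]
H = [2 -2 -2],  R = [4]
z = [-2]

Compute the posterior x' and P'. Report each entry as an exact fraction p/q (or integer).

x' = [-72/23, 29/23, -83/23]
P' = [1111/115 262/115 807/115; 262/115 764/115 -441/115; 807/115 -441/115 1259/115]

x̄ = F·x = [6, -12, -6]
P̄ = F·P·Fᵀ + Q = [25 -20 3; -20 39 2; 3 2 12]
y = z − H·x̄ = [-50]
S = H·P̄·Hᵀ + R = [460]
K = P̄·Hᵀ·S⁻¹ = [21/115; -61/230; -11/230]
x' = x̄ + K·y = [-72/23, 29/23, -83/23]
P' = (I − K·H)·P̄ = [1111/115 262/115 807/115; 262/115 764/115 -441/115; 807/115 -441/115 1259/115]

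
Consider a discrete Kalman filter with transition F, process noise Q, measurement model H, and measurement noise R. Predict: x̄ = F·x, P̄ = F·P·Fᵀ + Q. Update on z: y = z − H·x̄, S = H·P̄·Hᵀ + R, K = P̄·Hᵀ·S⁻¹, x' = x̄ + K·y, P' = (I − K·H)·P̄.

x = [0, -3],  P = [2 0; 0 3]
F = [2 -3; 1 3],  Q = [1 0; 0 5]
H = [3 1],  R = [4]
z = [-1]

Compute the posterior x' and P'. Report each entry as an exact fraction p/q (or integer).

x̄ = F·x = [9, -9]
P̄ = F·P·Fᵀ + Q = [36 -23; -23 34]
y = z − H·x̄ = [-19]
S = H·P̄·Hᵀ + R = [224]
K = P̄·Hᵀ·S⁻¹ = [85/224; -5/32]
x' = x̄ + K·y = [401/224, -193/32]
P' = (I − K·H)·P̄ = [839/224 -311/32; -311/32 913/32]

x' = [401/224, -193/32]
P' = [839/224 -311/32; -311/32 913/32]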